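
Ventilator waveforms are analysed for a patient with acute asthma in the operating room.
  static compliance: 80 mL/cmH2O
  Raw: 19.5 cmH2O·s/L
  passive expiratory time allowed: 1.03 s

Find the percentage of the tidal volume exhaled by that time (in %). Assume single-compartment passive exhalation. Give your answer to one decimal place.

48.3

τ = R × C = 19.5 × 80 mL/cmH2O = 19.5 × 0.080 L/cmH2O = 1.56 s.
Passive exhalation: V(t)/V₀ = e^(−t/τ) = e^(−1.03/1.56) = 0.5167.
Fraction exhaled = 1 − 0.5167 = 0.4833 → 48.33%.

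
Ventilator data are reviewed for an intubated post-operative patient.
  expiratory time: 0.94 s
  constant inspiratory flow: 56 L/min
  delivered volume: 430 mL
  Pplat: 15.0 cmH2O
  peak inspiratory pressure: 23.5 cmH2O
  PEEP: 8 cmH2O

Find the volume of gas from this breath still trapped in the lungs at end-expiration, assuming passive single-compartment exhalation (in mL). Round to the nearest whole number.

Flow: 56 L/min ÷ 60 = 0.9333 L/s.
R = (PIP − Pplat)/V̇ = (23.5 − 15.0) / 0.9333 = 8.5/0.9333 = 9.107 cmH2O·s/L.
C = Vt/(Pplat − PEEP) = 430.0 / (15.0 − 8) = 430.0/7.0 = 61.429 mL/cmH2O.
τ = R × C = 9.107 × 0.06143 L/cmH2O = 0.5594 s.
Fraction remaining = e^(−Te/τ) = e^(−0.94/0.5594) = 0.1863.
Trapped volume = 430.0 × 0.1863 = 80.109 mL.

80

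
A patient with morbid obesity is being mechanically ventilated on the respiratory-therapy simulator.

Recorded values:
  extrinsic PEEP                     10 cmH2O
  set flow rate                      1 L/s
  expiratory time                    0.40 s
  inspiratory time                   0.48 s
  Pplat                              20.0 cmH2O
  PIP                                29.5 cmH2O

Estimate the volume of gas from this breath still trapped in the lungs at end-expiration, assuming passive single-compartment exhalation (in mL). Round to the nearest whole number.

200

Vt = flow × Ti = 1 L/s × 0.48 s × 1000 mL/L = 480.0 mL.
R = (PIP − Pplat)/V̇ = (29.5 − 20.0) / 1 = 9.5/1 = 9.5 cmH2O·s/L.
C = Vt/(Pplat − PEEP) = 480.0 / (20.0 − 10) = 480.0/10.0 = 48.0 mL/cmH2O.
τ = R × C = 9.5 × 0.048 L/cmH2O = 0.456 s.
Fraction remaining = e^(−Te/τ) = e^(−0.40/0.456) = 0.4159.
Trapped volume = 480.0 × 0.4159 = 199.63 mL.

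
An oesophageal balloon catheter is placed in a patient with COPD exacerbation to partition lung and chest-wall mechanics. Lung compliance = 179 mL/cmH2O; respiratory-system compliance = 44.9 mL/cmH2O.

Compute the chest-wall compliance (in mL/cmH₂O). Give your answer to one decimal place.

59.9

1/Ccw = 1/Crs − 1/CL.
1/Ccw = 1/44.9 − 1/179 = 0.01669.
Ccw = 59.916 mL/cmH2O.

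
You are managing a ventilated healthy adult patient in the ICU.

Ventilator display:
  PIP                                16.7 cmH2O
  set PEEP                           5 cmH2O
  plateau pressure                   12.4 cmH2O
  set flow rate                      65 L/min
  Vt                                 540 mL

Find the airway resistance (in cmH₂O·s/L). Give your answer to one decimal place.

4.0

Flow: 65 L/min ÷ 60 = 1.0833 L/s.
Raw = (PIP − Pplat) / flow = (16.7 − 12.4) / 1.0833 = 4.3 / 1.0833 = 3.969 cmH2O·s/L.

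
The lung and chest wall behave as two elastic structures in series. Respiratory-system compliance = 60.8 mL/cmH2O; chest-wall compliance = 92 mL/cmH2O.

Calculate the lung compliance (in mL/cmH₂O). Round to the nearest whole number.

179

1/CL = 1/Crs − 1/Ccw.
1/CL = 1/60.8 − 1/92 = 0.005578.
CL = 179.28 mL/cmH2O.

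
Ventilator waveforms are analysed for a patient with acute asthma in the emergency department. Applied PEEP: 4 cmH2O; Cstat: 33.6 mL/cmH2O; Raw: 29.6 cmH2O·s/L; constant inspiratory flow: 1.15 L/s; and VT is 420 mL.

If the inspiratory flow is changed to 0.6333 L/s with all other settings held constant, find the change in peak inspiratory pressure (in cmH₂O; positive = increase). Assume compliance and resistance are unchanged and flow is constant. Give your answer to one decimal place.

-15.3

PIP = Vt/C + R·V̇ + PEEP (constant-flow equation of motion).
Only the resistive term changes: ΔPIP = R × ΔV̇ = 29.6 × (0.6333 − 1.15) = 29.6 × -0.5167 = -15.294 cmH2O.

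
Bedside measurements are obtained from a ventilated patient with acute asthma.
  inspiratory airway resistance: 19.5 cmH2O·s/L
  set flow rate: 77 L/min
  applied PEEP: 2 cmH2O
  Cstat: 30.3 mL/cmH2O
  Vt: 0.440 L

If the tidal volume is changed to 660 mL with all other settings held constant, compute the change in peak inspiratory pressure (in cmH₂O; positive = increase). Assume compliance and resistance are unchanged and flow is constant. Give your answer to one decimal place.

7.3

PIP = Vt/C + R·V̇ + PEEP (constant-flow equation of motion).
Only the elastic term changes: ΔPIP = ΔVt / C = (660 − 440) / 30.3 = 7.261 cmH2O.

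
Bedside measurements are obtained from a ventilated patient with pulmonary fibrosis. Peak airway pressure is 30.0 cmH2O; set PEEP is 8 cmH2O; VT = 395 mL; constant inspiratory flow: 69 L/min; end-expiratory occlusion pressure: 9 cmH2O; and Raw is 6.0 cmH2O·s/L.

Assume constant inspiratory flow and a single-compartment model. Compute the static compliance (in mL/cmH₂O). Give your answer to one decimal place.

Flow: 69 L/min ÷ 60 = 1.15 L/s.
Total PEEP = 9 cmH2O (set 8 + intrinsic 1); this is the baseline alveolar pressure.
Equation of motion (constant flow): PIP = Vt/C + R·V̇ + PEEP.
Vt/C = PIP − R·V̇ − PEEP = 30.0 − 6.0×1.15 − 9 = 30.0 − 6.9 − 9 = 14.1 cmH2O.
C = Vt / 14.1 = 395 / 14.1 = 28.014 mL/cmH2O.

28.0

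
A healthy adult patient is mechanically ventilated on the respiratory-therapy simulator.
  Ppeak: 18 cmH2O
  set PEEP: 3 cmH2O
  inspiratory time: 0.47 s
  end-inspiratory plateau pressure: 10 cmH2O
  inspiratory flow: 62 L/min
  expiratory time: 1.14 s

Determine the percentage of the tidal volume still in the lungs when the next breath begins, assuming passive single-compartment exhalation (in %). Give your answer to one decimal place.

12.0

Flow: 62 L/min ÷ 60 = 1.0333 L/s.
Vt = flow × Ti = 1.0333 L/s × 0.47 s × 1000 mL/L = 485.65 mL.
R = (PIP − Pplat)/V̇ = (18 − 10) / 1.0333 = 8.0/1.0333 = 7.742 cmH2O·s/L.
C = Vt/(Pplat − PEEP) = 485.65 / (10 − 3) = 485.65/7.0 = 69.379 mL/cmH2O.
τ = R × C = 7.742 × 0.06938 L/cmH2O = 0.5371 s.
Fraction remaining at end-expiration = e^(−Te/τ) = e^(−1.14/0.5371) = 0.1197 → 11.97%.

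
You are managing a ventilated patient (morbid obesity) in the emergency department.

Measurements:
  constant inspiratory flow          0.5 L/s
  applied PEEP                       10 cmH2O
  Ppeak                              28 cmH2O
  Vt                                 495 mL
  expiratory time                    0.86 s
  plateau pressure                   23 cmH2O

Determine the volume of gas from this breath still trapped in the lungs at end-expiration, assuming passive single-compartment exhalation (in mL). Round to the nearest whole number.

R = (PIP − Pplat)/V̇ = (28 − 23) / 0.5 = 5.0/0.5 = 10.0 cmH2O·s/L.
C = Vt/(Pplat − PEEP) = 495.0 / (23 − 10) = 495.0/13.0 = 38.077 mL/cmH2O.
τ = R × C = 10.0 × 0.03808 L/cmH2O = 0.3808 s.
Fraction remaining = e^(−Te/τ) = e^(−0.86/0.3808) = 0.1045.
Trapped volume = 495.0 × 0.1045 = 51.728 mL.

52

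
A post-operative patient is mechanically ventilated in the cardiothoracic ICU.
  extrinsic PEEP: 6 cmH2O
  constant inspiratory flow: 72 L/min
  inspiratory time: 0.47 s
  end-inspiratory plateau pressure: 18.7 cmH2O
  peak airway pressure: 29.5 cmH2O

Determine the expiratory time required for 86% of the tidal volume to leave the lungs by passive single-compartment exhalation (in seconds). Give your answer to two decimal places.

Flow: 72 L/min ÷ 60 = 1.2 L/s.
Vt = flow × Ti = 1.2 L/s × 0.47 s × 1000 mL/L = 564.0 mL.
R = (PIP − Pplat)/V̇ = (29.5 − 18.7) / 1.2 = 10.8/1.2 = 9.0 cmH2O·s/L.
C = Vt/(Pplat − PEEP) = 564.0 / (18.7 − 6) = 564.0/12.7 = 44.409 mL/cmH2O.
τ = R × C = 9.0 × 0.04441 L/cmH2O = 0.3997 s.
t = −τ·ln(1 − 0.86) = −0.3997·ln(0.14) = 0.7859 s.

0.79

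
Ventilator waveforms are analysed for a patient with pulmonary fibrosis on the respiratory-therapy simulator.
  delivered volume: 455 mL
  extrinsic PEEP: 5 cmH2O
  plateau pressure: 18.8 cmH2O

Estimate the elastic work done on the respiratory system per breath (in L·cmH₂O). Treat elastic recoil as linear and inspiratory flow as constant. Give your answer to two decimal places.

3.14

Elastic work ≈ ½ × (Pplat − PEEP) × Vt = 0.5 × (18.8 − 5) × 0.455 L = 0.5 × 13.8 × 0.455 = 3.14 L·cmH2O.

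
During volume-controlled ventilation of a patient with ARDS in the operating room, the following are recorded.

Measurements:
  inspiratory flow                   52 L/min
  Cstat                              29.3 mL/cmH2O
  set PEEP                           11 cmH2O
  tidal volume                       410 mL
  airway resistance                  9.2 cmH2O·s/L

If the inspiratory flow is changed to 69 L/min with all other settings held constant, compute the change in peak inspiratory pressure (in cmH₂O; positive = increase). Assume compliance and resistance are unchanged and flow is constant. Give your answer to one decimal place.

2.6

Flow: 52 L/min ÷ 60 = 0.8667 L/s.
New flow: 69 L/min ÷ 60 = 1.15 L/s.
PIP = Vt/C + R·V̇ + PEEP (constant-flow equation of motion).
Only the resistive term changes: ΔPIP = R × ΔV̇ = 9.2 × (1.15 − 0.8667) = 9.2 × 0.2833 = 2.606 cmH2O.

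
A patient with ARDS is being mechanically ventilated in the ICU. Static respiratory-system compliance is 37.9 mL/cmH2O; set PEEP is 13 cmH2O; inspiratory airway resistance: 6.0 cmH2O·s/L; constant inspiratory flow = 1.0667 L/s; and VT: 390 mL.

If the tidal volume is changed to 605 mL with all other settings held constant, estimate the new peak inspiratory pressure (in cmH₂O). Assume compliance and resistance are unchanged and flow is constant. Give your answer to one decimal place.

35.4

PIP = Vt/C + R·V̇ + PEEP (constant-flow equation of motion).
Only the elastic term changes: ΔPIP = ΔVt / C = (605 − 390) / 37.9 = 5.673 cmH2O.
Original PIP = 390/37.9 + 6.0×1.0667 + 13 = 29.69 cmH2O; new PIP = 29.69 + (5.673) = 35.363 cmH2O.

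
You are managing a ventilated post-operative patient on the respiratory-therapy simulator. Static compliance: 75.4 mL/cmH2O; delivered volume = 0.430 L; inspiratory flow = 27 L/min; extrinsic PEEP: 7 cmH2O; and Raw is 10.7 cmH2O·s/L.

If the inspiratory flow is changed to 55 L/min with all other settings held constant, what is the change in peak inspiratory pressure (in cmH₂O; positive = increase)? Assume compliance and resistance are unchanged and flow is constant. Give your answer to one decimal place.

5.0

Flow: 27 L/min ÷ 60 = 0.45 L/s.
New flow: 55 L/min ÷ 60 = 0.9167 L/s.
PIP = Vt/C + R·V̇ + PEEP (constant-flow equation of motion).
Only the resistive term changes: ΔPIP = R × ΔV̇ = 10.7 × (0.9167 − 0.45) = 10.7 × 0.4667 = 4.994 cmH2O.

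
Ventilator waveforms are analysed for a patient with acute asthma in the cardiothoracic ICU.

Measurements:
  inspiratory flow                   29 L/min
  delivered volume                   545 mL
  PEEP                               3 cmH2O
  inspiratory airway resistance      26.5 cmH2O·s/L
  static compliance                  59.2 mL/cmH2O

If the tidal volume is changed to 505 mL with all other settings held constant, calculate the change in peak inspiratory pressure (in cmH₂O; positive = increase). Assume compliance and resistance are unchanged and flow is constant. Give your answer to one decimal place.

PIP = Vt/C + R·V̇ + PEEP (constant-flow equation of motion).
Only the elastic term changes: ΔPIP = ΔVt / C = (505 − 545) / 59.2 = -0.6757 cmH2O.

-0.7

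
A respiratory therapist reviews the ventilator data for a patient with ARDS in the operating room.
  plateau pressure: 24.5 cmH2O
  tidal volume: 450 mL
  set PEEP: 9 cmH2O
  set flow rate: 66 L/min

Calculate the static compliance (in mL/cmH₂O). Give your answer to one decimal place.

Cstat = Vt / (Pplat − PEEP) = 450 / (24.5 − 9) = 450 / 15.5 = 29.032 mL/cmH2O.

29.0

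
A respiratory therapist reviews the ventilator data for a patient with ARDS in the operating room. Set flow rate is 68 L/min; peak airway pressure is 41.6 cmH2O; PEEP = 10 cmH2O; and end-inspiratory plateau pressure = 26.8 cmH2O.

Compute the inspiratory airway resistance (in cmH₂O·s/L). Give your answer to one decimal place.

13.1

Flow: 68 L/min ÷ 60 = 1.1333 L/s.
Raw = (PIP − Pplat) / flow = (41.6 − 26.8) / 1.1333 = 14.8 / 1.1333 = 13.059 cmH2O·s/L.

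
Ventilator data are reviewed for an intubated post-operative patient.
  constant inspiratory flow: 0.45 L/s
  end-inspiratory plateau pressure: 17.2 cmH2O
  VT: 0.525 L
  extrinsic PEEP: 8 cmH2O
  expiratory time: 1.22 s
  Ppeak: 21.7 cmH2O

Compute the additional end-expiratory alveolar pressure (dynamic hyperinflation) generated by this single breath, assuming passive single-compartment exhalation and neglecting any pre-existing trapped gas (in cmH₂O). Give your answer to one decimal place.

R = (PIP − Pplat)/V̇ = (21.7 − 17.2) / 0.45 = 4.5/0.45 = 10.0 cmH2O·s/L.
C = Vt/(Pplat − PEEP) = 525.0 / (17.2 − 8) = 525.0/9.2 = 57.065 mL/cmH2O.
τ = R × C = 10.0 × 0.05707 L/cmH2O = 0.5707 s.
Fraction remaining = e^(−Te/τ) = e^(−1.22/0.5707) = 0.1179; trapped volume = 525.0 × 0.1179 = 61.898 mL.
Additional alveolar pressure from trapping ≈ V_trapped / C = 61.898 / 57.065 = 1.085 cmH2O.

1.1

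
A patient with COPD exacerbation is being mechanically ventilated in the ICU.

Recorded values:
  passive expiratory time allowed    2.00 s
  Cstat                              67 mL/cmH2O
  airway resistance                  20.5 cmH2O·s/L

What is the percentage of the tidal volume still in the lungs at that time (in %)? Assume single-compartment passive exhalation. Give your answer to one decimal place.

23.3

τ = R × C = 20.5 × 67 mL/cmH2O = 20.5 × 0.067 L/cmH2O = 1.374 s.
Passive exhalation: V(t)/V₀ = e^(−t/τ) = e^(−2.00/1.374) = 0.2333.
Fraction remaining = 0.2333 → 23.33%.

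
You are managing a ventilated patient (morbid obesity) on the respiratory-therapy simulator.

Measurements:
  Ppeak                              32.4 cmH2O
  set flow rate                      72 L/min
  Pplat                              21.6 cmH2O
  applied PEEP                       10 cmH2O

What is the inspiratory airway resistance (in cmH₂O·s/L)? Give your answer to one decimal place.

9.0

Flow: 72 L/min ÷ 60 = 1.2 L/s.
Raw = (PIP − Pplat) / flow = (32.4 − 21.6) / 1.2 = 10.8 / 1.2 = 9.0 cmH2O·s/L.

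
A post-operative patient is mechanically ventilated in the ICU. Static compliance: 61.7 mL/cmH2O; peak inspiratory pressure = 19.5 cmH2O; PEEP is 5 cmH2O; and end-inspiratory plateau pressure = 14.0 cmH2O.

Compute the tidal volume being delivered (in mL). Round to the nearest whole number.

Vt = Cstat × (Pplat − PEEP) = 61.7 × (14.0 − 5) = 61.7 × 9.0 = 555.3 mL.

555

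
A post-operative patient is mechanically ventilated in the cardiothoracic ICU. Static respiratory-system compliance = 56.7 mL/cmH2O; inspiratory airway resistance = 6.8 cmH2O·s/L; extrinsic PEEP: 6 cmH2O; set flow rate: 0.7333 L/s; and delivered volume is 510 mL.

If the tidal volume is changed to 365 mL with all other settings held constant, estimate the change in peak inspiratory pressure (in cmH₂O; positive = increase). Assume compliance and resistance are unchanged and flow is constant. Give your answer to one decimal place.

PIP = Vt/C + R·V̇ + PEEP (constant-flow equation of motion).
Only the elastic term changes: ΔPIP = ΔVt / C = (365 − 510) / 56.7 = -2.557 cmH2O.

-2.6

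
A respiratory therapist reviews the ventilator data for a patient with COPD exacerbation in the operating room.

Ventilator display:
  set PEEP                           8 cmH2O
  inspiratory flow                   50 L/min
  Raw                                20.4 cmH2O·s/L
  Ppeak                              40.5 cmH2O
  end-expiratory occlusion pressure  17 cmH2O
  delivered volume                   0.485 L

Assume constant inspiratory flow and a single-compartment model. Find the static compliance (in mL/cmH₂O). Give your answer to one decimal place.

Flow: 50 L/min ÷ 60 = 0.8333 L/s.
Total PEEP = 17 cmH2O (set 8 + intrinsic 9); this is the baseline alveolar pressure.
Equation of motion (constant flow): PIP = Vt/C + R·V̇ + PEEP.
Vt/C = PIP − R·V̇ − PEEP = 40.5 − 20.4×0.8333 − 17 = 40.5 − 16.999 − 17 = 6.501 cmH2O.
C = Vt / 6.501 = 485 / 6.501 = 74.604 mL/cmH2O.

74.6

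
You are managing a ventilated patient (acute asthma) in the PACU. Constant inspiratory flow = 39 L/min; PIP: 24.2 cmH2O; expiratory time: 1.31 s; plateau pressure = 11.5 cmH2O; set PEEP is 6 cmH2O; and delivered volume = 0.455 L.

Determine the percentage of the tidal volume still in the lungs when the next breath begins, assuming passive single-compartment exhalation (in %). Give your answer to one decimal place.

Flow: 39 L/min ÷ 60 = 0.65 L/s.
R = (PIP − Pplat)/V̇ = (24.2 − 11.5) / 0.65 = 12.7/0.65 = 19.538 cmH2O·s/L.
C = Vt/(Pplat − PEEP) = 455.0 / (11.5 − 6) = 455.0/5.5 = 82.727 mL/cmH2O.
τ = R × C = 19.538 × 0.08273 L/cmH2O = 1.616 s.
Fraction remaining at end-expiration = e^(−Te/τ) = e^(−1.31/1.616) = 0.4446 → 44.46%.

44.5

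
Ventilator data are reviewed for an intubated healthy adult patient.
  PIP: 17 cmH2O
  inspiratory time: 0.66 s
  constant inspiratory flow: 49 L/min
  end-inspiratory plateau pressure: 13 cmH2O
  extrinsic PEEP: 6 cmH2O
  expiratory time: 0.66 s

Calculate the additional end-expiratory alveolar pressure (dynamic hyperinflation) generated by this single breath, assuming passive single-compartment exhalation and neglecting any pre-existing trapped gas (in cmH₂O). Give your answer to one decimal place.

1.2

Flow: 49 L/min ÷ 60 = 0.8167 L/s.
Vt = flow × Ti = 0.8167 L/s × 0.66 s × 1000 mL/L = 539.02 mL.
R = (PIP − Pplat)/V̇ = (17 − 13) / 0.8167 = 4.0/0.8167 = 4.898 cmH2O·s/L.
C = Vt/(Pplat − PEEP) = 539.02 / (13 − 6) = 539.02/7.0 = 77.003 mL/cmH2O.
τ = R × C = 4.898 × 0.077 L/cmH2O = 0.3771 s.
Fraction remaining = e^(−Te/τ) = e^(−0.66/0.3771) = 0.1737; trapped volume = 539.02 × 0.1737 = 93.628 mL.
Additional alveolar pressure from trapping ≈ V_trapped / C = 93.628 / 77.003 = 1.216 cmH2O.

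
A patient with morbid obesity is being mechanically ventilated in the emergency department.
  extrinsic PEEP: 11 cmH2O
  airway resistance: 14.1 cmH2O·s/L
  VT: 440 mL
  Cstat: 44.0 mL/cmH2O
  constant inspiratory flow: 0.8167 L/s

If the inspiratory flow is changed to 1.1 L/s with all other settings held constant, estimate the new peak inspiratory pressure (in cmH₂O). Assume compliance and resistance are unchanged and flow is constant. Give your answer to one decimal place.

PIP = Vt/C + R·V̇ + PEEP (constant-flow equation of motion).
Only the resistive term changes: ΔPIP = R × ΔV̇ = 14.1 × (1.1 − 0.8167) = 14.1 × 0.2833 = 3.995 cmH2O.
Original PIP = 440/44.0 + 14.1×0.8167 + 11 = 32.515 cmH2O; new PIP = 32.515 + (3.995) = 36.51 cmH2O.

36.5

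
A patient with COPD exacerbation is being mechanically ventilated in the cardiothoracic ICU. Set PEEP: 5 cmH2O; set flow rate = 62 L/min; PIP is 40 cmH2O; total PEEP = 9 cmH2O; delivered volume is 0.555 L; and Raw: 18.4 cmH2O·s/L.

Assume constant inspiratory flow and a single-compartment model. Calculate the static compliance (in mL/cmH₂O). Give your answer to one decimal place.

46.3

Flow: 62 L/min ÷ 60 = 1.0333 L/s.
Total PEEP = 9 cmH2O (set 5 + intrinsic 4); this is the baseline alveolar pressure.
Equation of motion (constant flow): PIP = Vt/C + R·V̇ + PEEP.
Vt/C = PIP − R·V̇ − PEEP = 40 − 18.4×1.0333 − 9 = 40 − 19.013 − 9 = 11.987 cmH2O.
C = Vt / 11.987 = 555 / 11.987 = 46.3 mL/cmH2O.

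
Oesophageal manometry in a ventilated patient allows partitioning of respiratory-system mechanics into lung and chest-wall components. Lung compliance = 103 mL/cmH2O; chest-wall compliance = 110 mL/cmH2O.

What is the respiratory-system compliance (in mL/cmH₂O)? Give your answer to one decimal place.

Lung and chest wall are elastances in series: 1/Crs = 1/CL + 1/Ccw.
1/Crs = 1/103 + 1/110 = 0.0188.
Crs = 53.191 mL/cmH2O.

53.2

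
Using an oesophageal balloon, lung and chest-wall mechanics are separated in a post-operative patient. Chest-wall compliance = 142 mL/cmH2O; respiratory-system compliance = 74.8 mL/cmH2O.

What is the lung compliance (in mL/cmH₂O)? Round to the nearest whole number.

1/CL = 1/Crs − 1/Ccw.
1/CL = 1/74.8 − 1/142 = 0.006327.
CL = 158.05 mL/cmH2O.

158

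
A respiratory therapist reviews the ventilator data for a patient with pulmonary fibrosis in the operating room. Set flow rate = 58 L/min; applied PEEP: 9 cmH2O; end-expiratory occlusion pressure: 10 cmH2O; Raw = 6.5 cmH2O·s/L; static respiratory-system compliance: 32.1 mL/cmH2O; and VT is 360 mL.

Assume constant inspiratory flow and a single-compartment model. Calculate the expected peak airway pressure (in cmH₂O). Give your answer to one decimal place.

Flow: 58 L/min ÷ 60 = 0.9667 L/s.
Total PEEP = 10 cmH2O (set 9 + intrinsic 1); this is the baseline alveolar pressure.
Equation of motion (constant flow): PIP = Vt/C + R·V̇ + PEEP.
PIP = 360/32.1 + 6.5×0.9667 + 10 = 11.215 + 6.284 + 10 = 27.499 cmH2O.

27.5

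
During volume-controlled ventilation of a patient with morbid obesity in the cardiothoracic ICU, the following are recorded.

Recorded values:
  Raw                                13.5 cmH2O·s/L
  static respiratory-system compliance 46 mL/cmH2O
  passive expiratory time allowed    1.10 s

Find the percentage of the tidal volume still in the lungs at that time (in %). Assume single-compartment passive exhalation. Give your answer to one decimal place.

τ = R × C = 13.5 × 46 mL/cmH2O = 13.5 × 0.046 L/cmH2O = 0.621 s.
Passive exhalation: V(t)/V₀ = e^(−t/τ) = e^(−1.10/0.621) = 0.1701.
Fraction remaining = 0.1701 → 17.01%.

17.0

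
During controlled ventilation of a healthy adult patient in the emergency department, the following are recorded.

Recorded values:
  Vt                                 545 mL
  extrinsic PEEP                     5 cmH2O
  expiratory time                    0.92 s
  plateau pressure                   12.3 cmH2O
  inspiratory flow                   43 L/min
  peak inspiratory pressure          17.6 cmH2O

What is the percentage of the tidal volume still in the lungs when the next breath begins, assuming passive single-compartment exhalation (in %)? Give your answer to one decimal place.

Flow: 43 L/min ÷ 60 = 0.7167 L/s.
R = (PIP − Pplat)/V̇ = (17.6 − 12.3) / 0.7167 = 5.3/0.7167 = 7.395 cmH2O·s/L.
C = Vt/(Pplat − PEEP) = 545.0 / (12.3 − 5) = 545.0/7.3 = 74.658 mL/cmH2O.
τ = R × C = 7.395 × 0.07466 L/cmH2O = 0.5521 s.
Fraction remaining at end-expiration = e^(−Te/τ) = e^(−0.92/0.5521) = 0.1889 → 18.89%.

18.9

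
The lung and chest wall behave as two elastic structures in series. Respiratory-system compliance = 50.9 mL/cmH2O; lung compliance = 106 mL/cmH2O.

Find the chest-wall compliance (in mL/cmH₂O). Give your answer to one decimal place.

1/Ccw = 1/Crs − 1/CL.
1/Ccw = 1/50.9 − 1/106 = 0.01021.
Ccw = 97.943 mL/cmH2O.

97.9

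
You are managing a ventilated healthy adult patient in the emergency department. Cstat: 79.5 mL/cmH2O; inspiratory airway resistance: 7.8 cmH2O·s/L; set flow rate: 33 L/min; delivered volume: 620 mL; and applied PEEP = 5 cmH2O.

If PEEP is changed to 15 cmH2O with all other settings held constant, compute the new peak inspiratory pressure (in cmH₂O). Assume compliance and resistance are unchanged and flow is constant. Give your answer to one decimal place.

27.1

Flow: 33 L/min ÷ 60 = 0.55 L/s.
PIP = Vt/C + R·V̇ + PEEP (constant-flow equation of motion).
Only the baseline term changes: ΔPIP = ΔPEEP = 15 − 5 = 10.0 cmH2O.
Original PIP = 620/79.5 + 7.8×0.55 + 5 = 17.089 cmH2O; new PIP = 17.089 + (10.0) = 27.089 cmH2O.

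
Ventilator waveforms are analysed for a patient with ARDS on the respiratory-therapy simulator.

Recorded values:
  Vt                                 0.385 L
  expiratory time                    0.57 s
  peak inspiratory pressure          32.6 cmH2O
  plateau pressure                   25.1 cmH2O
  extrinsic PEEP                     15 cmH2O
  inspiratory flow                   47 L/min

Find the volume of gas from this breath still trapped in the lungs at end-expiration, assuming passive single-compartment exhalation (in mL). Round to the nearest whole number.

81

Flow: 47 L/min ÷ 60 = 0.7833 L/s.
R = (PIP − Pplat)/V̇ = (32.6 − 25.1) / 0.7833 = 7.5/0.7833 = 9.575 cmH2O·s/L.
C = Vt/(Pplat − PEEP) = 385.0 / (25.1 − 15) = 385.0/10.1 = 38.119 mL/cmH2O.
τ = R × C = 9.575 × 0.03812 L/cmH2O = 0.365 s.
Fraction remaining = e^(−Te/τ) = e^(−0.57/0.365) = 0.2098.
Trapped volume = 385.0 × 0.2098 = 80.773 mL.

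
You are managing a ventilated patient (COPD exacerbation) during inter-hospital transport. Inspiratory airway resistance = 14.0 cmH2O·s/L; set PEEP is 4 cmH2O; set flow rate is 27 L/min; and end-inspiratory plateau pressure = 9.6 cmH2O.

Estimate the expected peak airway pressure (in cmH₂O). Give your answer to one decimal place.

15.9

Flow: 27 L/min ÷ 60 = 0.45 L/s.
PIP = Pplat + Raw × flow = 9.6 + 14.0 × 0.45 = 9.6 + 6.3 = 15.9 cmH2O.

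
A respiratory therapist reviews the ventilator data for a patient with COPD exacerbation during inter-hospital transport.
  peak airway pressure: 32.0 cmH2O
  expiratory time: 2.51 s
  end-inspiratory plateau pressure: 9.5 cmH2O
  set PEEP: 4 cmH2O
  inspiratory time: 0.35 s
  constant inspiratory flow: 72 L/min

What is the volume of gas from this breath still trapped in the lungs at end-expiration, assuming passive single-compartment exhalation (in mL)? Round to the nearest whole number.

73

Flow: 72 L/min ÷ 60 = 1.2 L/s.
Vt = flow × Ti = 1.2 L/s × 0.35 s × 1000 mL/L = 420.0 mL.
R = (PIP − Pplat)/V̇ = (32.0 − 9.5) / 1.2 = 22.5/1.2 = 18.75 cmH2O·s/L.
C = Vt/(Pplat − PEEP) = 420.0 / (9.5 − 4) = 420.0/5.5 = 76.364 mL/cmH2O.
τ = R × C = 18.75 × 0.07636 L/cmH2O = 1.432 s.
Fraction remaining = e^(−Te/τ) = e^(−2.51/1.432) = 0.1733.
Trapped volume = 420.0 × 0.1733 = 72.786 mL.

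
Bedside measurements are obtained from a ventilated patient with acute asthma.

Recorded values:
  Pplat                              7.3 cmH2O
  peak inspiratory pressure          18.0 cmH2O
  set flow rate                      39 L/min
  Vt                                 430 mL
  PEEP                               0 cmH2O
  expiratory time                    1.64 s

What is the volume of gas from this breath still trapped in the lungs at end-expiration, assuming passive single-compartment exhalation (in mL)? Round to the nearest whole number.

79

Flow: 39 L/min ÷ 60 = 0.65 L/s.
R = (PIP − Pplat)/V̇ = (18.0 − 7.3) / 0.65 = 10.7/0.65 = 16.462 cmH2O·s/L.
C = Vt/(Pplat − PEEP) = 430.0 / (7.3 − 0) = 430.0/7.3 = 58.904 mL/cmH2O.
τ = R × C = 16.462 × 0.0589 L/cmH2O = 0.9696 s.
Fraction remaining = e^(−Te/τ) = e^(−1.64/0.9696) = 0.1843.
Trapped volume = 430.0 × 0.1843 = 79.249 mL.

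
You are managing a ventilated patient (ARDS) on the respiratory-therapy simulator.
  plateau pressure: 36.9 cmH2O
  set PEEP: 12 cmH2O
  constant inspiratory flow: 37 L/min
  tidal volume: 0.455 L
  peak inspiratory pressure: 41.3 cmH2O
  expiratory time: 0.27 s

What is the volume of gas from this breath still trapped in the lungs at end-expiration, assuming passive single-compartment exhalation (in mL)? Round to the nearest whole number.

Flow: 37 L/min ÷ 60 = 0.6167 L/s.
R = (PIP − Pplat)/V̇ = (41.3 − 36.9) / 0.6167 = 4.4/0.6167 = 7.135 cmH2O·s/L.
C = Vt/(Pplat − PEEP) = 455.0 / (36.9 − 12) = 455.0/24.9 = 18.273 mL/cmH2O.
τ = R × C = 7.135 × 0.01827 L/cmH2O = 0.1304 s.
Fraction remaining = e^(−Te/τ) = e^(−0.27/0.1304) = 0.1261.
Trapped volume = 455.0 × 0.1261 = 57.376 mL.

57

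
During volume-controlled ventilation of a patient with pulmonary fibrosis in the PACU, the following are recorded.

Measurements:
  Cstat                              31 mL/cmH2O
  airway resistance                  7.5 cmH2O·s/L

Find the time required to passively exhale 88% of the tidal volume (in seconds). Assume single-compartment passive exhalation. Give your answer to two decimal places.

τ = R × C = 7.5 × 31 mL/cmH2O = 7.5 × 0.031 L/cmH2O = 0.2325 s.
Exhaled fraction f = 1 − e^(−t/τ) → t = −τ·ln(1 − f) = −0.2325·ln(0.12) = 0.493 s.

0.49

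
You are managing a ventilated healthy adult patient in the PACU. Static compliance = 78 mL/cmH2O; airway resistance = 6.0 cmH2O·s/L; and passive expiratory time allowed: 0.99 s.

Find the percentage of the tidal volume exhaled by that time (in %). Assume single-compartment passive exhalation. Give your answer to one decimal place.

τ = R × C = 6.0 × 78 mL/cmH2O = 6.0 × 0.078 L/cmH2O = 0.468 s.
Passive exhalation: V(t)/V₀ = e^(−t/τ) = e^(−0.99/0.468) = 0.1206.
Fraction exhaled = 1 − 0.1206 = 0.8794 → 87.94%.

87.9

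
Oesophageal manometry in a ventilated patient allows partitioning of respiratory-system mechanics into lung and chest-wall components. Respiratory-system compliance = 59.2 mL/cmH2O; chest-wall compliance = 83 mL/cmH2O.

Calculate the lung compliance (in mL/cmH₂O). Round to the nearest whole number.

1/CL = 1/Crs − 1/Ccw.
1/CL = 1/59.2 − 1/83 = 0.004844.
CL = 206.44 mL/cmH2O.

206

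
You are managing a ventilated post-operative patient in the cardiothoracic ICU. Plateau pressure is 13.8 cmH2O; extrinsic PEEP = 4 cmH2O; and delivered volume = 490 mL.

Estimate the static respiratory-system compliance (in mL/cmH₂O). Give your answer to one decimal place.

Cstat = Vt / (Pplat − PEEP) = 490 / (13.8 − 4) = 490 / 9.8 = 50.0 mL/cmH2O.

50.0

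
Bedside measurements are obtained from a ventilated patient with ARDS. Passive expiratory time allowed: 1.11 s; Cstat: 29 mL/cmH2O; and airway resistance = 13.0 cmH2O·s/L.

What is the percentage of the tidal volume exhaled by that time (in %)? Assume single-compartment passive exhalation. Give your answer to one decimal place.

τ = R × C = 13.0 × 29 mL/cmH2O = 13.0 × 0.029 L/cmH2O = 0.377 s.
Passive exhalation: V(t)/V₀ = e^(−t/τ) = e^(−1.11/0.377) = 0.05264.
Fraction exhaled = 1 − 0.05264 = 0.9474 → 94.74%.

94.7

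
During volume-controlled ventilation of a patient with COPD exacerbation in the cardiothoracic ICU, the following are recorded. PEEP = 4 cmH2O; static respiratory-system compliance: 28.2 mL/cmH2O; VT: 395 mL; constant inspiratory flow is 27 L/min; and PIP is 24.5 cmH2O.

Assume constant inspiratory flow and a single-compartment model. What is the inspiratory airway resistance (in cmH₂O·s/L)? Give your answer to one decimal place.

14.4

Flow: 27 L/min ÷ 60 = 0.45 L/s.
Equation of motion (constant flow): PIP = Vt/C + R·V̇ + PEEP.
R·V̇ = PIP − Vt/C − PEEP = 24.5 − 395/28.2 − 4 = 24.5 − 14.007 − 4 = 6.493 cmH2O.
R = 6.493 / 0.45 = 14.429 cmH2O·s/L.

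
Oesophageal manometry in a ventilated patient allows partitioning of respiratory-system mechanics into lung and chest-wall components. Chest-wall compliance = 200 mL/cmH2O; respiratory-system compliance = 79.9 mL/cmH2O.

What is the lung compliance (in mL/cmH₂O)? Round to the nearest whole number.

133

1/CL = 1/Crs − 1/Ccw.
1/CL = 1/79.9 − 1/200 = 0.007516.
CL = 133.05 mL/cmH2O.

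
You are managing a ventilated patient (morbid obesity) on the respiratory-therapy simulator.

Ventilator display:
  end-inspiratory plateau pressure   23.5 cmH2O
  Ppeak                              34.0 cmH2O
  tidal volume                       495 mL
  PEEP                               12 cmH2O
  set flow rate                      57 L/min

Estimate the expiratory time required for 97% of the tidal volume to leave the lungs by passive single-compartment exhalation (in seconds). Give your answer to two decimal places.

1.67

Flow: 57 L/min ÷ 60 = 0.95 L/s.
R = (PIP − Pplat)/V̇ = (34.0 − 23.5) / 0.95 = 10.5/0.95 = 11.053 cmH2O·s/L.
C = Vt/(Pplat − PEEP) = 495.0 / (23.5 − 12) = 495.0/11.5 = 43.043 mL/cmH2O.
τ = R × C = 11.053 × 0.04304 L/cmH2O = 0.4757 s.
t = −τ·ln(1 − 0.97) = −0.4757·ln(0.03) = 1.668 s.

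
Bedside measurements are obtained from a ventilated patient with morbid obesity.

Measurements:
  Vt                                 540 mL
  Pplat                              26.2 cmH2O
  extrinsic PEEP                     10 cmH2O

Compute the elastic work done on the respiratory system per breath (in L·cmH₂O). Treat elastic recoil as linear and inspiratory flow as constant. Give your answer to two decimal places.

4.37

Elastic work ≈ ½ × (Pplat − PEEP) × Vt = 0.5 × (26.2 − 10) × 0.540 L = 0.5 × 16.2 × 0.540 = 4.374 L·cmH2O.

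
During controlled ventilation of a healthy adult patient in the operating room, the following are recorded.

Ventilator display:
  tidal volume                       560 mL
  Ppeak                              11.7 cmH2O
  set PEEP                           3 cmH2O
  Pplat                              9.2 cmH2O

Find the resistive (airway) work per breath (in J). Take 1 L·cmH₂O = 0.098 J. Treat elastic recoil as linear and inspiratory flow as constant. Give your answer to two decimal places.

With constant inspiratory flow the resistive pressure is constant at PIP − Pplat = 11.7 − 9.2 = 2.5 cmH2O, so resistive work = 2.5 × 0.560 = 1.4 L·cmH2O.
× 0.098 J/(L·cmH2O) → 0.1372 J.

0.14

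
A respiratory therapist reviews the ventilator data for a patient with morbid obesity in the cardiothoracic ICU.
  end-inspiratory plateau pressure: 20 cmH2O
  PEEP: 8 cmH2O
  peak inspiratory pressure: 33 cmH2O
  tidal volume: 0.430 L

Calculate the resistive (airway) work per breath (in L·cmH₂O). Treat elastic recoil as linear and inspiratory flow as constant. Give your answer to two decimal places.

5.59

With constant inspiratory flow the resistive pressure is constant at PIP − Pplat = 33 − 20 = 13.0 cmH2O, so resistive work = 13.0 × 0.430 = 5.59 L·cmH2O.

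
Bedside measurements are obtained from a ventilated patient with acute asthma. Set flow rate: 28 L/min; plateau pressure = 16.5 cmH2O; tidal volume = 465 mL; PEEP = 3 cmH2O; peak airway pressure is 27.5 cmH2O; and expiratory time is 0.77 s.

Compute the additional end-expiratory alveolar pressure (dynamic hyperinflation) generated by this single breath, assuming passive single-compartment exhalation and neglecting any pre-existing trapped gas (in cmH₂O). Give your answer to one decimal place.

Flow: 28 L/min ÷ 60 = 0.4667 L/s.
R = (PIP − Pplat)/V̇ = (27.5 − 16.5) / 0.4667 = 11.0/0.4667 = 23.57 cmH2O·s/L.
C = Vt/(Pplat − PEEP) = 465.0 / (16.5 − 3) = 465.0/13.5 = 34.444 mL/cmH2O.
τ = R × C = 23.57 × 0.03444 L/cmH2O = 0.8118 s.
Fraction remaining = e^(−Te/τ) = e^(−0.77/0.8118) = 0.3873; trapped volume = 465.0 × 0.3873 = 180.09 mL.
Additional alveolar pressure from trapping ≈ V_trapped / C = 180.09 / 34.444 = 5.228 cmH2O.

5.2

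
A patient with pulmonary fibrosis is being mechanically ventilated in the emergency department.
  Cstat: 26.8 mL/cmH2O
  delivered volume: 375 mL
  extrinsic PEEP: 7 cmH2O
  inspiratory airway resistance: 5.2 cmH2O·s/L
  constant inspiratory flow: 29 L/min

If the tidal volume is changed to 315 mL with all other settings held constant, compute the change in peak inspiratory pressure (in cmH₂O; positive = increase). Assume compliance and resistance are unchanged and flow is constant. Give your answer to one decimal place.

PIP = Vt/C + R·V̇ + PEEP (constant-flow equation of motion).
Only the elastic term changes: ΔPIP = ΔVt / C = (315 − 375) / 26.8 = -2.239 cmH2O.

-2.2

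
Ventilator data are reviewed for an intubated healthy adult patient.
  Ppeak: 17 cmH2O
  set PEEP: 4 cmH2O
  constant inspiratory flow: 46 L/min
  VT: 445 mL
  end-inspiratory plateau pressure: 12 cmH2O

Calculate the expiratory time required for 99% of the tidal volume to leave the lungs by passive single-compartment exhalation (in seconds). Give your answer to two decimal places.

1.67

Flow: 46 L/min ÷ 60 = 0.7667 L/s.
R = (PIP − Pplat)/V̇ = (17 − 12) / 0.7667 = 5.0/0.7667 = 6.521 cmH2O·s/L.
C = Vt/(Pplat − PEEP) = 445.0 / (12 − 4) = 445.0/8.0 = 55.625 mL/cmH2O.
τ = R × C = 6.521 × 0.05563 L/cmH2O = 0.3628 s.
t = −τ·ln(1 − 0.99) = −0.3628·ln(0.01) = 1.671 s.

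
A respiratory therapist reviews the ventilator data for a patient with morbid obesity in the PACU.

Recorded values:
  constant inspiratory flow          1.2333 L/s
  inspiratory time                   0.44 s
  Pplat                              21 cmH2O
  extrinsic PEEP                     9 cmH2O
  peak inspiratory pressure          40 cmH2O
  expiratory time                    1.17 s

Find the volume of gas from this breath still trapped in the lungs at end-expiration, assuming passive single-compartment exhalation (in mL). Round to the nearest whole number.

101

Vt = flow × Ti = 1.2333 L/s × 0.44 s × 1000 mL/L = 542.65 mL.
R = (PIP − Pplat)/V̇ = (40 − 21) / 1.2333 = 19.0/1.2333 = 15.406 cmH2O·s/L.
C = Vt/(Pplat − PEEP) = 542.65 / (21 − 9) = 542.65/12.0 = 45.221 mL/cmH2O.
τ = R × C = 15.406 × 0.04522 L/cmH2O = 0.6967 s.
Fraction remaining = e^(−Te/τ) = e^(−1.17/0.6967) = 0.1865.
Trapped volume = 542.65 × 0.1865 = 101.2 mL.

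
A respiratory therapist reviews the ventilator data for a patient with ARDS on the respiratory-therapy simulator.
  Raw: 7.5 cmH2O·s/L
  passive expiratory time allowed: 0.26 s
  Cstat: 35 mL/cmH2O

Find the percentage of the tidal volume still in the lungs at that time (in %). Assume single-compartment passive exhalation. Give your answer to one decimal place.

τ = R × C = 7.5 × 35 mL/cmH2O = 7.5 × 0.035 L/cmH2O = 0.2625 s.
Passive exhalation: V(t)/V₀ = e^(−t/τ) = e^(−0.26/0.2625) = 0.3714.
Fraction remaining = 0.3714 → 37.14%.

37.1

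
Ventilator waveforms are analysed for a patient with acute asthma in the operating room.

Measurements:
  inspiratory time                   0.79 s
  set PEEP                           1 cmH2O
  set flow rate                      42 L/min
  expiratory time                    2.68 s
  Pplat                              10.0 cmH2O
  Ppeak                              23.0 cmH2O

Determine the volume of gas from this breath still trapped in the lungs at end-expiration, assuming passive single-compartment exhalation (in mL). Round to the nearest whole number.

53

Flow: 42 L/min ÷ 60 = 0.7 L/s.
Vt = flow × Ti = 0.7 L/s × 0.79 s × 1000 mL/L = 553.0 mL.
R = (PIP − Pplat)/V̇ = (23.0 − 10.0) / 0.7 = 13.0/0.7 = 18.571 cmH2O·s/L.
C = Vt/(Pplat − PEEP) = 553.0 / (10.0 − 1) = 553.0/9.0 = 61.444 mL/cmH2O.
τ = R × C = 18.571 × 0.06144 L/cmH2O = 1.141 s.
Fraction remaining = e^(−Te/τ) = e^(−2.68/1.141) = 0.09548.
Trapped volume = 553.0 × 0.09548 = 52.8 mL.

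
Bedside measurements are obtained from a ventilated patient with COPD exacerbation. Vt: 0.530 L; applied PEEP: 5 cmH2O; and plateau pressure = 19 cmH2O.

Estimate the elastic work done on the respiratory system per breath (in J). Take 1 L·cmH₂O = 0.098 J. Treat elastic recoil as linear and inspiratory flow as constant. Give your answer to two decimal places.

0.36

Elastic work ≈ ½ × (Pplat − PEEP) × Vt = 0.5 × (19 − 5) × 0.530 L = 0.5 × 14.0 × 0.530 = 3.71 L·cmH2O.
× 0.098 J/(L·cmH2O) → 0.3636 J.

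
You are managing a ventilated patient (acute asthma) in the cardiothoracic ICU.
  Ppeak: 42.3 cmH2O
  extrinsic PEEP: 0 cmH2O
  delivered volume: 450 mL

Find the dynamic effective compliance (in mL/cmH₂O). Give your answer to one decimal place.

10.6

Dynamic compliance = Vt / (PIP − PEEP) = 450 / (42.3 − 0) = 450 / 42.3 = 10.638 mL/cmH2O.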